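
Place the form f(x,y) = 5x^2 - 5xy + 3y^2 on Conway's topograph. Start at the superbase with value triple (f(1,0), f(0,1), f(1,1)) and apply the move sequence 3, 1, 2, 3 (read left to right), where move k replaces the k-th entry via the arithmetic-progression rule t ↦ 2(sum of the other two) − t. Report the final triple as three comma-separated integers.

start (5,3,3) = (f(1,0),f(0,1),f(1,1))
replace slot 3: 2·(5+3) − 3 = 13 → (5,3,13)
replace slot 1: 2·(3+13) − 5 = 27 → (27,3,13)
replace slot 2: 2·(27+13) − 3 = 77 → (27,77,13)
replace slot 3: 2·(27+77) − 13 = 195 → (27,77,195)

27,77,195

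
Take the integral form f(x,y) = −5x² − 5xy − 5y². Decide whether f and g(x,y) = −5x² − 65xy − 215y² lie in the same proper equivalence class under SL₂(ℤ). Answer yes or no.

D₁ = -75, D₂ = -75
f is negative-definite; reduce −f:
−f: reduced (well bottom): (5,5,5) with a≤c, −a<b≤a
flip sign back: reduced form of f is (-5,-5,-5)
g is negative-definite; reduce −g:
−g: translate: b→5 (≡65 mod 10), so (5,65,215)→(5,5,5)
−g: reduced (well bottom): (5,5,5) with a≤c, −a<b≤a
flip sign back: reduced form of g is (-5,-5,-5)
reduced forms (-5, -5, -5) vs (-5, -5, -5) ⇒ equivalent

yes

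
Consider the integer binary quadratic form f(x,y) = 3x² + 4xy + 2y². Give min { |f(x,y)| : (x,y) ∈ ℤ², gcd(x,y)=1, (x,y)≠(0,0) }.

translate: b→-2 (≡4 mod 6), so (3,4,2)→(3,-2,1)
flip: (3,-2,1)→(1,2,3)
translate: b→0 (≡2 mod 2), so (1,2,3)→(1,0,2)
reduced (well bottom): (1,0,2) with a≤c, −a<b≤a
well minimum = a = 1

1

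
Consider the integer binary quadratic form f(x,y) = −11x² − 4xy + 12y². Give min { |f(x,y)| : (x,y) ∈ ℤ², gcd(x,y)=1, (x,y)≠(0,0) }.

descent: ρ → (12,4,-11)  [lands on river]
river: ρ → (-11,18,5)
river: ρ → (5,22,-3)
river: ρ → (-3,20,12)
closes: descent 1, river 4
min |a| on river = 3

3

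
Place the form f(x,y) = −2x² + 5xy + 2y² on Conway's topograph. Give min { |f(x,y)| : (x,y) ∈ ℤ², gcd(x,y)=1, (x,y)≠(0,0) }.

river: ρ → (2,3,-4)
river: ρ → (-4,5,1)
river: ρ → (1,5,-4)
river: ρ → (-4,3,2)
river: ρ → (2,5,-2)
river: ρ → (-2,3,4)
river: ρ → (4,5,-1)
river: ρ → (-1,5,4)
river: ρ → (4,3,-2)
river: ρ → (-2,5,2)
closes: descent 0, river 10
min |a| on river = 1

1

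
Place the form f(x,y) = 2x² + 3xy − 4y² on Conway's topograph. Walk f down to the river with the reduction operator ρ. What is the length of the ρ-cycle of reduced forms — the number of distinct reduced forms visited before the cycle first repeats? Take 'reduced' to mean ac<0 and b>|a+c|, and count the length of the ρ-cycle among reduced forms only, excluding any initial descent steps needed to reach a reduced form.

D = 41, ⌊√D⌋ = 6
river: ρ → (-4,5,1)
river: ρ → (1,5,-4)
river: ρ → (-4,3,2)
river: ρ → (2,5,-2)
river: ρ → (-2,3,4)
river: ρ → (4,5,-1)
river: ρ → (-1,5,4)
river: ρ → (4,3,-2)
river: ρ → (-2,5,2)
river: ρ → (2,3,-4)
ρ-cycle length = 10 (tail of 0 descent steps not counted)

10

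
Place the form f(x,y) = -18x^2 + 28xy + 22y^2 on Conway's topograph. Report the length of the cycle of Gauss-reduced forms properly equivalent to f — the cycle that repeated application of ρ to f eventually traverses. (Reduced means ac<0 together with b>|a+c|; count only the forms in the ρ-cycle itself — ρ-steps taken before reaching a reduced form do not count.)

D = 2368, ⌊√D⌋ = 48
river: ρ → (22,16,-24)
river: ρ → (-24,32,14)
river: ρ → (14,24,-32)
river: ρ → (-32,40,6)
river: ρ → (6,44,-18)
river: ρ → (-18,28,22)
ρ-cycle length = 6 (tail of 0 descent steps not counted)

6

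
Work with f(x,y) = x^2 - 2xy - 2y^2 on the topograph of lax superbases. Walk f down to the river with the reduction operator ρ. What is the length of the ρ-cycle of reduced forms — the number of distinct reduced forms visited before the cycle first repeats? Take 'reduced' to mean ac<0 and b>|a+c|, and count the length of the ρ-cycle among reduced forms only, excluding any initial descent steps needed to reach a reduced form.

D = 12, ⌊√D⌋ = 3
descent: ρ → (-2,2,1)  [lands on river]
river: ρ → (1,2,-2)
ρ-cycle length = 2 (tail of 1 descent step not counted)

2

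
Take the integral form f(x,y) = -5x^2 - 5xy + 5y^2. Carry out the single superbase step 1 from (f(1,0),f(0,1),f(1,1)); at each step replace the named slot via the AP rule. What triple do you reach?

start (-5,5,-5) = (f(1,0),f(0,1),f(1,1))
replace slot 1: 2·(5+(-5)) − (-5) = 5 → (5,5,-5)

5,5,-5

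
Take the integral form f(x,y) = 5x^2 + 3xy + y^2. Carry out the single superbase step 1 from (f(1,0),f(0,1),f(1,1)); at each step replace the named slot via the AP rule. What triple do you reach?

start (5,1,9) = (f(1,0),f(0,1),f(1,1))
replace slot 1: 2·(1+9) − 5 = 15 → (15,1,9)

15,1,9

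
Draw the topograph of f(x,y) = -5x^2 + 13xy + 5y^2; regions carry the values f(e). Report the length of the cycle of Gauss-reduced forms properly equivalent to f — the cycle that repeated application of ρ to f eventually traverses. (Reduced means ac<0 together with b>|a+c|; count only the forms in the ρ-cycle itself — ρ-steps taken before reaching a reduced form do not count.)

D = 269, ⌊√D⌋ = 16
river: ρ → (5,7,-11)
river: ρ → (-11,15,1)
river: ρ → (1,15,-11)
river: ρ → (-11,7,5)
river: ρ → (5,13,-5)
river: ρ → (-5,7,11)
river: ρ → (11,15,-1)
river: ρ → (-1,15,11)
river: ρ → (11,7,-5)
river: ρ → (-5,13,5)
ρ-cycle length = 10 (tail of 0 descent steps not counted)

10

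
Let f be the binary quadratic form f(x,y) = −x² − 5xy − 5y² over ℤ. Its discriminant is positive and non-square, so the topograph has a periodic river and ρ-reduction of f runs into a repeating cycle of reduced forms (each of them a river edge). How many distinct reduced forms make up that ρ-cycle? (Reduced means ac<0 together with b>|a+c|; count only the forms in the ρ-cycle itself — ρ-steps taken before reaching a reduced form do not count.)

D = 5, ⌊√D⌋ = 2
descent: ρ → (-5,5,-1)
descent: ρ → (-1,1,1)  [lands on river]
river: ρ → (1,1,-1)
ρ-cycle length = 2 (tail of 2 descent steps not counted)

2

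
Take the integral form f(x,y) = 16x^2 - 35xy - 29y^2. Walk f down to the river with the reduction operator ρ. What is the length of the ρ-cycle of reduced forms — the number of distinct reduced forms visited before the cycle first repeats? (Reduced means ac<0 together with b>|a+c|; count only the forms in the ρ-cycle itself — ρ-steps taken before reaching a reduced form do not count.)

D = 3081, ⌊√D⌋ = 55
descent: ρ → (-29,35,16)  [lands on river]
river: ρ → (16,29,-35)
river: ρ → (-35,41,10)
river: ρ → (10,39,-39)
river: ρ → (-39,39,10)
river: ρ → (10,41,-35)
river: ρ → (-35,29,16)
river: ρ → (16,35,-29)
river: ρ → (-29,23,22)
river: ρ → (22,21,-30)
river: ρ → (-30,39,13)
river: ρ → (13,39,-30)
river: ρ → (-30,21,22)
river: ρ → (22,23,-29)
ρ-cycle length = 14 (tail of 1 descent step not counted)

14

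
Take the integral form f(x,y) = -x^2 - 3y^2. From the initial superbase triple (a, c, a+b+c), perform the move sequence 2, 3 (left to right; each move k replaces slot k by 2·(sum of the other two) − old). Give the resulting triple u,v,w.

start (-1,-3,-4) = (f(1,0),f(0,1),f(1,1))
replace slot 2: 2·((-1)+(-4)) − (-3) = -7 → (-1,-7,-4)
replace slot 3: 2·((-1)+(-7)) − (-4) = -12 → (-1,-7,-12)

-1,-7,-12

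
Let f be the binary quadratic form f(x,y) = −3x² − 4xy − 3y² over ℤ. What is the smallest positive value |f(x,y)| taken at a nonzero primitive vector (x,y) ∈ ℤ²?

translate: b→-2 (≡4 mod 6), so (3,4,3)→(3,-2,2)
flip: (3,-2,2)→(2,2,3)
reduced (well bottom): (2,2,3) with a≤c, −a<b≤a
well minimum |f| = |-2| = 2 (negative-definite)

2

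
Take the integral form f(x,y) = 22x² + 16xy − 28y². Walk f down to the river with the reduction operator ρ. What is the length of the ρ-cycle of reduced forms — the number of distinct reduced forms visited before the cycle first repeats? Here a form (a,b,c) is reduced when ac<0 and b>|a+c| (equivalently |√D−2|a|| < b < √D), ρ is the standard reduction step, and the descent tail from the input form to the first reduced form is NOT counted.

D = 2720, ⌊√D⌋ = 52
river: ρ → (-28,40,10)
river: ρ → (10,40,-28)
river: ρ → (-28,16,22)
river: ρ → (22,28,-22)
river: ρ → (-22,16,28)
river: ρ → (28,40,-10)
river: ρ → (-10,40,28)
river: ρ → (28,16,-22)
river: ρ → (-22,28,22)
river: ρ → (22,16,-28)
ρ-cycle length = 10 (tail of 0 descent steps not counted)

10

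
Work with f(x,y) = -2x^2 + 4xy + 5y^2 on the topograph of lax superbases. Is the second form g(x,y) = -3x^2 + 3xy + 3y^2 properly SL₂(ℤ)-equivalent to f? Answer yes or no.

D₁ = 56, D₂ = 45
discriminants differ ⇒ not SL₂(ℤ)-equivalent

no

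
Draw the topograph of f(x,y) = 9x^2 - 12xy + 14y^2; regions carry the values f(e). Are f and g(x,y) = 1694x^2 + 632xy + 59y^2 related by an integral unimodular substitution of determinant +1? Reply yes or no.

D₁ = -360, D₂ = -360
f: translate: b→6 (≡-12 mod 18), so (9,-12,14)→(9,6,11)
f: reduced (well bottom): (9,6,11) with a≤c, −a<b≤a
g: flip: (1694,632,59)→(59,-632,1694)
g: translate: b→-42 (≡-632 mod 118), so (59,-632,1694)→(59,-42,9)
g: flip: (59,-42,9)→(9,42,59)
g: translate: b→6 (≡42 mod 18), so (9,42,59)→(9,6,11)
g: reduced (well bottom): (9,6,11) with a≤c, −a<b≤a
reduced forms (9, 6, 11) vs (9, 6, 11) ⇒ equivalent

yes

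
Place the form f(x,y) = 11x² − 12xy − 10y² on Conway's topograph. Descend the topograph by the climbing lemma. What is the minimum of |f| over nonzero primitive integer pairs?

descent: ρ → (-10,12,11)  [lands on river]
river: ρ → (11,10,-11)
river: ρ → (-11,12,10)
river: ρ → (10,8,-13)
river: ρ → (-13,18,5)
river: ρ → (5,22,-5)
river: ρ → (-5,18,13)
river: ρ → (13,8,-10)
closes: descent 1, river 8
min |a| on river = 5

5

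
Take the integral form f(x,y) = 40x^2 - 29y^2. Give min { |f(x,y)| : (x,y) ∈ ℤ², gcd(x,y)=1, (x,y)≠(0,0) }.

descent: ρ → (-29,58,11)  [lands on river]
river: ρ → (11,52,-44)
river: ρ → (-44,36,19)
river: ρ → (19,40,-40)
river: ρ → (-40,40,19)
river: ρ → (19,36,-44)
river: ρ → (-44,52,11)
river: ρ → (11,58,-29)
closes: descent 1, river 8
min |a| on river = 11

11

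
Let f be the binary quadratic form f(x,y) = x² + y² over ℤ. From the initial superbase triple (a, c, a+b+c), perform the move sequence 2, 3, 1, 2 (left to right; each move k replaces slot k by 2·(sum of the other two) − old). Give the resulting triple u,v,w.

start (1,1,2) = (f(1,0),f(0,1),f(1,1))
replace slot 2: 2·(1+2) − 1 = 5 → (1,5,2)
replace slot 3: 2·(1+5) − 2 = 10 → (1,5,10)
replace slot 1: 2·(5+10) − 1 = 29 → (29,5,10)
replace slot 2: 2·(29+10) − 5 = 73 → (29,73,10)

29,73,10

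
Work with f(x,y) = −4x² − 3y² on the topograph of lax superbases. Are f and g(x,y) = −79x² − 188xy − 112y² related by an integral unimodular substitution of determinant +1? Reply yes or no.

D₁ = -48, D₂ = -48
f is negative-definite; reduce −f:
−f: flip: (4,0,3)→(3,0,4)
−f: reduced (well bottom): (3,0,4) with a≤c, −a<b≤a
flip sign back: reduced form of f is (-3,0,-4)
g is negative-definite; reduce −g:
−g: translate: b→30 (≡188 mod 158), so (79,188,112)→(79,30,3)
−g: flip: (79,30,3)→(3,-30,79)
−g: translate: b→0 (≡-30 mod 6), so (3,-30,79)→(3,0,4)
−g: reduced (well bottom): (3,0,4) with a≤c, −a<b≤a
flip sign back: reduced form of g is (-3,0,-4)
reduced forms (-3, 0, -4) vs (-3, 0, -4) ⇒ equivalent

yes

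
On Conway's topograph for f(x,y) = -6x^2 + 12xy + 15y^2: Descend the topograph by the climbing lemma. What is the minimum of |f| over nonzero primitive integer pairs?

river: ρ → (15,18,-3)
river: ρ → (-3,18,15)
river: ρ → (15,12,-6)
river: ρ → (-6,12,15)
closes: descent 0, river 4
min |a| on river = 3

3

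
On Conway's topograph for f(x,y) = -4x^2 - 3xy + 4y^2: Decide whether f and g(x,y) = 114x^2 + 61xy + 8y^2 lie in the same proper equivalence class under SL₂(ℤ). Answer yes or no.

D₁ = 73, D₂ = 73
river cycle of f (length 18): (4, 3, -4), (-4, 5, 3), (3, 7, -2), (-2, 5, 6), (6, 7, -1), (-1, 7, 6), (6, 5, -2), (-2, 7, 3), (3, 5, -4), (-4, 3, 4), … (8 more)
river cycle of g (length 18): (-2, 5, 6), (6, 7, -1), (-1, 7, 6), (6, 5, -2), (-2, 7, 3), (3, 5, -4), (-4, 3, 4), (4, 5, -3), (-3, 7, 2), (2, 5, -6), … (8 more)
cycles coincide ⇒ equivalent

yes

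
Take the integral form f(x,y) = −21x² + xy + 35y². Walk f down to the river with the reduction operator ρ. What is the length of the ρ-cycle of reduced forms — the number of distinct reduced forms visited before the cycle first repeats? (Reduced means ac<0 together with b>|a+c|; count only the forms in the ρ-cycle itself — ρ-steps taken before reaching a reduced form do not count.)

D = 2941, ⌊√D⌋ = 54
descent: ρ → (35,-1,-21)
descent: ρ → (-21,43,13)  [lands on river]
river: ρ → (13,35,-33)
river: ρ → (-33,31,15)
river: ρ → (15,29,-35)
river: ρ → (-35,41,9)
river: ρ → (9,49,-15)
river: ρ → (-15,41,21)
river: ρ → (21,43,-13)
river: ρ → (-13,35,33)
river: ρ → (33,31,-15)
river: ρ → (-15,29,35)
river: ρ → (35,41,-9)
river: ρ → (-9,49,15)
river: ρ → (15,41,-21)
ρ-cycle length = 14 (tail of 2 descent steps not counted)

14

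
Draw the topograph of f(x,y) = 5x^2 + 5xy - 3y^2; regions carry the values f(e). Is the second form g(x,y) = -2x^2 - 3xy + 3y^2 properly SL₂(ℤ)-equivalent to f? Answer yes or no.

D₁ = 85, D₂ = 33
discriminants differ ⇒ not SL₂(ℤ)-equivalent

no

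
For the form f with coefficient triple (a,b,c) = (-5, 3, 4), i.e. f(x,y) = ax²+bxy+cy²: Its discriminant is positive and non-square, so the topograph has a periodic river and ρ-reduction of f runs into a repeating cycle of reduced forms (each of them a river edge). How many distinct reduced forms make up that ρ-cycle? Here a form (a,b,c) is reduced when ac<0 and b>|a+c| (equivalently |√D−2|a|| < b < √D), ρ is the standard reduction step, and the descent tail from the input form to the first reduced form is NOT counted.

D = 89, ⌊√D⌋ = 9
river: ρ → (4,5,-4)
river: ρ → (-4,3,5)
river: ρ → (5,7,-2)
river: ρ → (-2,9,1)
river: ρ → (1,9,-2)
river: ρ → (-2,7,5)
river: ρ → (5,3,-4)
river: ρ → (-4,5,4)
river: ρ → (4,3,-5)
river: ρ → (-5,7,2)
river: ρ → (2,9,-1)
river: ρ → (-1,9,2)
river: ρ → (2,7,-5)
river: ρ → (-5,3,4)
ρ-cycle length = 14 (tail of 0 descent steps not counted)

14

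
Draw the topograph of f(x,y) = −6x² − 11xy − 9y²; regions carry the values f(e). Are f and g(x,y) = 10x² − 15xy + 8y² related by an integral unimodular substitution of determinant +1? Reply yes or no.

D₁ = -95, D₂ = -95
f is negative-definite; reduce −f:
−f: translate: b→-1 (≡11 mod 12), so (6,11,9)→(6,-1,4)
−f: flip: (6,-1,4)→(4,1,6)
−f: reduced (well bottom): (4,1,6) with a≤c, −a<b≤a
flip sign back: reduced form of f is (-4,-1,-6)
g: translate: b→5 (≡-15 mod 20), so (10,-15,8)→(10,5,3)
g: flip: (10,5,3)→(3,-5,10)
g: translate: b→1 (≡-5 mod 6), so (3,-5,10)→(3,1,8)
g: reduced (well bottom): (3,1,8) with a≤c, −a<b≤a
reduced forms (-4, -1, -6) vs (3, 1, 8) ⇒ inequivalent

no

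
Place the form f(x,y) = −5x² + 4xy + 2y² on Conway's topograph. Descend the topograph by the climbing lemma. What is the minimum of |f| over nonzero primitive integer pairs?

river: ρ → (2,4,-5)
river: ρ → (-5,6,1)
river: ρ → (1,6,-5)
river: ρ → (-5,4,2)
closes: descent 0, river 4
min |a| on river = 1

1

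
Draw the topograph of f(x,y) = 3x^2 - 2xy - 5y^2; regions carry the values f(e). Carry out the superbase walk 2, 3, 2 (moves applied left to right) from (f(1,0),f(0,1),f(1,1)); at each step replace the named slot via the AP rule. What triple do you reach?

start (3,-5,-4) = (f(1,0),f(0,1),f(1,1))
replace slot 2: 2·(3+(-4)) − (-5) = 3 → (3,3,-4)
replace slot 3: 2·(3+3) − (-4) = 16 → (3,3,16)
replace slot 2: 2·(3+16) − 3 = 35 → (3,35,16)

3,35,16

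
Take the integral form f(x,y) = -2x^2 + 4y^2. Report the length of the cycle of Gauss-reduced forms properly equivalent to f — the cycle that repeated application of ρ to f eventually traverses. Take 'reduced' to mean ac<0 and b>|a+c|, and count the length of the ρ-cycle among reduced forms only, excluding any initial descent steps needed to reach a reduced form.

D = 32, ⌊√D⌋ = 5
descent: ρ → (4,0,-2)
descent: ρ → (-2,4,2)  [lands on river]
river: ρ → (2,4,-2)
ρ-cycle length = 2 (tail of 2 descent steps not counted)

2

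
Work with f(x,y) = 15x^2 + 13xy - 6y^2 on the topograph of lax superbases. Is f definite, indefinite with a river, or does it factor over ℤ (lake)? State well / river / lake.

D = b²−4ac = 13² − 4·15·(-6) = 529
D = 23² is a perfect square ⇒ form factors over ℤ ⇒ lakes

lake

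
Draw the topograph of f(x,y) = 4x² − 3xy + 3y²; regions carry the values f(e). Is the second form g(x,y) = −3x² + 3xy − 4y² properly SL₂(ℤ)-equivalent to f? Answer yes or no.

D₁ = -39, D₂ = -39
f: flip: (4,-3,3)→(3,3,4)
f: reduced (well bottom): (3,3,4) with a≤c, −a<b≤a
g is negative-definite; reduce −g:
−g: translate: b→3 (≡-3 mod 6), so (3,-3,4)→(3,3,4)
−g: reduced (well bottom): (3,3,4) with a≤c, −a<b≤a
flip sign back: reduced form of g is (-3,-3,-4)
reduced forms (3, 3, 4) vs (-3, -3, -4) ⇒ inequivalent

no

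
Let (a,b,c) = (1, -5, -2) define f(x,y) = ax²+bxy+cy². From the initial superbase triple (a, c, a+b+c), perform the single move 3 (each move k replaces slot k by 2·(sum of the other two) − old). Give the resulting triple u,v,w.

start (1,-2,-6) = (f(1,0),f(0,1),f(1,1))
replace slot 3: 2·(1+(-2)) − (-6) = 4 → (1,-2,4)

1,-2,4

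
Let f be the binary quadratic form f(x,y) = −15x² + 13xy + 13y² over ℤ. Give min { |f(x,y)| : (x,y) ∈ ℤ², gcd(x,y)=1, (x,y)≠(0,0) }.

river: ρ → (13,13,-15)
river: ρ → (-15,17,11)
river: ρ → (11,27,-5)
river: ρ → (-5,23,21)
river: ρ → (21,19,-7)
river: ρ → (-7,23,15)
river: ρ → (15,7,-15)
river: ρ → (-15,23,7)
river: ρ → (7,19,-21)
river: ρ → (-21,23,5)
river: ρ → (5,27,-11)
river: ρ → (-11,17,15)
river: ρ → (15,13,-13)
river: ρ → (-13,13,15)
river: ρ → (15,17,-11)
river: ρ → (-11,27,5)
river: ρ → (5,23,-21)
river: ρ → (-21,19,7)
river: ρ → (7,23,-15)
river: ρ → (-15,7,15)
river: ρ → (15,23,-7)
river: ρ → (-7,19,21)
river: ρ → (21,23,-5)
river: ρ → (-5,27,11)
river: ρ → (11,17,-15)
river: ρ → (-15,13,13)
closes: descent 0, river 26
min |a| on river = 5

5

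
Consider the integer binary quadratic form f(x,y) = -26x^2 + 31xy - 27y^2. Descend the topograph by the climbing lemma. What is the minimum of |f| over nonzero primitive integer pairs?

translate: b→21 (≡-31 mod 52), so (26,-31,27)→(26,21,22)
flip: (26,21,22)→(22,-21,26)
reduced (well bottom): (22,-21,26) with a≤c, −a<b≤a
well minimum |f| = |-22| = 22 (negative-definite)

22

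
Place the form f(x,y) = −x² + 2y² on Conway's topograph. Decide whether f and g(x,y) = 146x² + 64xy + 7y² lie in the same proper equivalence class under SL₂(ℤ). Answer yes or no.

D₁ = 8, D₂ = 8
river cycle of f (length 2): (-1, 2, 1), (1, 2, -1)
river cycle of g (length 2): (1, 2, -1), (-1, 2, 1)
cycles coincide ⇒ equivalent

yes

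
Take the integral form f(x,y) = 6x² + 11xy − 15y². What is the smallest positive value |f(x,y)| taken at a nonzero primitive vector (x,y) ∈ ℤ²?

river: ρ → (-15,19,2)
river: ρ → (2,21,-5)
river: ρ → (-5,19,6)
river: ρ → (6,17,-8)
river: ρ → (-8,15,8)
river: ρ → (8,17,-6)
river: ρ → (-6,19,5)
river: ρ → (5,21,-2)
river: ρ → (-2,19,15)
river: ρ → (15,11,-6)
river: ρ → (-6,13,13)
river: ρ → (13,13,-6)
river: ρ → (-6,11,15)
river: ρ → (15,19,-2)
river: ρ → (-2,21,5)
river: ρ → (5,19,-6)
river: ρ → (-6,17,8)
river: ρ → (8,15,-8)
river: ρ → (-8,17,6)
river: ρ → (6,19,-5)
river: ρ → (-5,21,2)
river: ρ → (2,19,-15)
river: ρ → (-15,11,6)
river: ρ → (6,13,-13)
river: ρ → (-13,13,6)
river: ρ → (6,11,-15)
closes: descent 0, river 26
min |a| on river = 2

2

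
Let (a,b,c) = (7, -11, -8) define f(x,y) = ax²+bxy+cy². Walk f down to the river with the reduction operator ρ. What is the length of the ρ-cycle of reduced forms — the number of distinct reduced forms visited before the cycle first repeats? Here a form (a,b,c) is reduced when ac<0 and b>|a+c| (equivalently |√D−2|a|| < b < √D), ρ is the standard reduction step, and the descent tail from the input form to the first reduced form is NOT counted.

D = 345, ⌊√D⌋ = 18
descent: ρ → (-8,11,7)  [lands on river]
river: ρ → (7,17,-2)
river: ρ → (-2,15,15)
river: ρ → (15,15,-2)
river: ρ → (-2,17,7)
river: ρ → (7,11,-8)
river: ρ → (-8,5,10)
river: ρ → (10,15,-3)
river: ρ → (-3,15,10)
river: ρ → (10,5,-8)
ρ-cycle length = 10 (tail of 1 descent step not counted)

10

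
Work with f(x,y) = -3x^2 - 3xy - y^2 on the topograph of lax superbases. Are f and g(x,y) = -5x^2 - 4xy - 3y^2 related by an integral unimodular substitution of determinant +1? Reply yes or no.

D₁ = -3, D₂ = -44
discriminants differ ⇒ not SL₂(ℤ)-equivalent

no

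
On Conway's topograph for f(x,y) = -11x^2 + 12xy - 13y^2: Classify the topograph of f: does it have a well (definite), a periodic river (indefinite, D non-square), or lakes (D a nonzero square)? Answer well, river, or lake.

D = b²−4ac = 12² − 4·(-11)·(-13) = -428
D < 0 ⇒ definite ⇒ every region one sign ⇒ single well

well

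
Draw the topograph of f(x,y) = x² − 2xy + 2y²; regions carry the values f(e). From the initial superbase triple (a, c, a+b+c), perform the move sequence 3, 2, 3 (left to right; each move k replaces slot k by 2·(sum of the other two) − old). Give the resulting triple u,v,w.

start (1,2,1) = (f(1,0),f(0,1),f(1,1))
replace slot 3: 2·(1+2) − 1 = 5 → (1,2,5)
replace slot 2: 2·(1+5) − 2 = 10 → (1,10,5)
replace slot 3: 2·(1+10) − 5 = 17 → (1,10,17)

1,10,17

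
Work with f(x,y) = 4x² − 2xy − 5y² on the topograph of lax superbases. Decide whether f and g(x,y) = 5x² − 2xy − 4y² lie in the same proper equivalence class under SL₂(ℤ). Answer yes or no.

D₁ = 84, D₂ = 84
river cycle of f (length 6): (-5, 2, 4), (4, 6, -3), (-3, 6, 4), (4, 2, -5), (-5, 8, 1), (1, 8, -5)
river cycle of g (length 6): (-4, 2, 5), (5, 8, -1), (-1, 8, 5), (5, 2, -4), (-4, 6, 3), (3, 6, -4)
cycles differ ⇒ inequivalent

no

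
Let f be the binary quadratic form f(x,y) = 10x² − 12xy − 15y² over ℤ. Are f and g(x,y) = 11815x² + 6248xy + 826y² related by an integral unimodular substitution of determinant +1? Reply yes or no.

D₁ = 744, D₂ = 744
river cycle of f (length 10): (-15, 12, 10), (10, 8, -17), (-17, 26, 1), (1, 26, -17), (-17, 8, 10), (10, 12, -15), (-15, 18, 7), (7, 24, -6), (-6, 24, 7), (7, 18, -15)
river cycle of g (length 10): (1, 26, -17), (-17, 8, 10), (10, 12, -15), (-15, 18, 7), (7, 24, -6), (-6, 24, 7), (7, 18, -15), (-15, 12, 10), (10, 8, -17), (-17, 26, 1)
cycles coincide ⇒ equivalent

yes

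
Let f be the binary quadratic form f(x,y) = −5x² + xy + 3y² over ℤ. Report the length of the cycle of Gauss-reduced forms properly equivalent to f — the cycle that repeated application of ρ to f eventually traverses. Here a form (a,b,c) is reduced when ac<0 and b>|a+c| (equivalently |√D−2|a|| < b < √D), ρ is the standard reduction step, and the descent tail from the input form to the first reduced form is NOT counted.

D = 61, ⌊√D⌋ = 7
descent: ρ → (3,5,-3)  [lands on river]
river: ρ → (-3,7,1)
river: ρ → (1,7,-3)
river: ρ → (-3,5,3)
river: ρ → (3,7,-1)
river: ρ → (-1,7,3)
ρ-cycle length = 6 (tail of 1 descent step not counted)

6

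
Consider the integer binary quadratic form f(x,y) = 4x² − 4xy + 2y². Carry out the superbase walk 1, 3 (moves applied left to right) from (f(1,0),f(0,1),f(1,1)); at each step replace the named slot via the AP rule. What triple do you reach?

start (4,2,2) = (f(1,0),f(0,1),f(1,1))
replace slot 1: 2·(2+2) − 4 = 4 → (4,2,2)
replace slot 3: 2·(4+2) − 2 = 10 → (4,2,10)

4,2,10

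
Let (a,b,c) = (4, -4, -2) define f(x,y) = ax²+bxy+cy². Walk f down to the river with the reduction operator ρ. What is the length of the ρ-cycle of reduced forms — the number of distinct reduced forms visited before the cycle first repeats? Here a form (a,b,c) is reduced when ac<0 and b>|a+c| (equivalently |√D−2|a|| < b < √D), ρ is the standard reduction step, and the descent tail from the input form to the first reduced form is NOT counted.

D = 48, ⌊√D⌋ = 6
descent: ρ → (-2,4,4)  [lands on river]
river: ρ → (4,4,-2)
ρ-cycle length = 2 (tail of 1 descent step not counted)

2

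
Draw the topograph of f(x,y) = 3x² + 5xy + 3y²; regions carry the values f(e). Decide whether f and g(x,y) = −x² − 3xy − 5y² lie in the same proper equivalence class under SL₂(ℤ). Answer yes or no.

D₁ = -11, D₂ = -11
f: translate: b→-1 (≡5 mod 6), so (3,5,3)→(3,-1,1)
f: flip: (3,-1,1)→(1,1,3)
f: reduced (well bottom): (1,1,3) with a≤c, −a<b≤a
g is negative-definite; reduce −g:
−g: translate: b→1 (≡3 mod 2), so (1,3,5)→(1,1,3)
−g: reduced (well bottom): (1,1,3) with a≤c, −a<b≤a
flip sign back: reduced form of g is (-1,-1,-3)
reduced forms (1, 1, 3) vs (-1, -1, -3) ⇒ inequivalent

no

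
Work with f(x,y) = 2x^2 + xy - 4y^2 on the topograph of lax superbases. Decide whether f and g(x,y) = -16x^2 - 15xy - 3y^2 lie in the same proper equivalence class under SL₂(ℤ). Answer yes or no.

D₁ = 33, D₂ = 33
river cycle of f (length 4): (2, 5, -1), (-1, 5, 2), (2, 3, -3), (-3, 3, 2)
river cycle of g (length 4): (-3, 3, 2), (2, 5, -1), (-1, 5, 2), (2, 3, -3)
cycles coincide ⇒ equivalent

yes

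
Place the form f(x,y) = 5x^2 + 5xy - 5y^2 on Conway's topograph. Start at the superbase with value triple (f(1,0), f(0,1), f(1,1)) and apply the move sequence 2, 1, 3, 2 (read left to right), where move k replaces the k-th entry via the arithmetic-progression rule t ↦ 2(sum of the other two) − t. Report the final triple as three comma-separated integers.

start (5,-5,5) = (f(1,0),f(0,1),f(1,1))
replace slot 2: 2·(5+5) − (-5) = 25 → (5,25,5)
replace slot 1: 2·(25+5) − 5 = 55 → (55,25,5)
replace slot 3: 2·(55+25) − 5 = 155 → (55,25,155)
replace slot 2: 2·(55+155) − 25 = 395 → (55,395,155)

55,395,155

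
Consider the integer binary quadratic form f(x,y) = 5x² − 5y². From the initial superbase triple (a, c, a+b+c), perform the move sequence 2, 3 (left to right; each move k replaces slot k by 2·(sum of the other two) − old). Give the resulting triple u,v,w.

start (5,-5,0) = (f(1,0),f(0,1),f(1,1))
replace slot 2: 2·(5+0) − (-5) = 15 → (5,15,0)
replace slot 3: 2·(5+15) − 0 = 40 → (5,15,40)

5,15,40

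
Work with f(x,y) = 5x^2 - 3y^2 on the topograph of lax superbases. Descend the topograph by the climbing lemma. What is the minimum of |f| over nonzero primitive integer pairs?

descent: ρ → (-3,6,2)  [lands on river]
river: ρ → (2,6,-3)
closes: descent 1, river 2
min |a| on river = 2

2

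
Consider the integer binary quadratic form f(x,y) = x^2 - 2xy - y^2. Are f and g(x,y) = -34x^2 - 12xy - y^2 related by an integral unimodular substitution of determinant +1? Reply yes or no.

D₁ = 8, D₂ = 8
river cycle of f (length 2): (-1, 2, 1), (1, 2, -1)
river cycle of g (length 2): (-1, 2, 1), (1, 2, -1)
cycles coincide ⇒ equivalent

yes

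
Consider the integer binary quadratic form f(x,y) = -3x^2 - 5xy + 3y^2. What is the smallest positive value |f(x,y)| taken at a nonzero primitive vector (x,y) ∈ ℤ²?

descent: ρ → (3,5,-3)  [lands on river]
river: ρ → (-3,7,1)
river: ρ → (1,7,-3)
river: ρ → (-3,5,3)
river: ρ → (3,7,-1)
river: ρ → (-1,7,3)
closes: descent 1, river 6
min |a| on river = 1

1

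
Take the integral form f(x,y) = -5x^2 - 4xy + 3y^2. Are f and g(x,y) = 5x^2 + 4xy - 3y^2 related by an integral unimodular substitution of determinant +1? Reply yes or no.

D₁ = 76, D₂ = 76
river cycle of f (length 6): (3, 4, -5), (-5, 6, 2), (2, 6, -5), (-5, 4, 3), (3, 8, -1), (-1, 8, 3)
river cycle of g (length 6): (-3, 8, 1), (1, 8, -3), (-3, 4, 5), (5, 6, -2), (-2, 6, 5), (5, 4, -3)
cycles differ ⇒ inequivalent

no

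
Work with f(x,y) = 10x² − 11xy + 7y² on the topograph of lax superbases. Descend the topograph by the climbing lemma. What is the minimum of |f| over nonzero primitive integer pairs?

translate: b→9 (≡-11 mod 20), so (10,-11,7)→(10,9,6)
flip: (10,9,6)→(6,-9,10)
translate: b→3 (≡-9 mod 12), so (6,-9,10)→(6,3,7)
reduced (well bottom): (6,3,7) with a≤c, −a<b≤a
well minimum = a = 6

6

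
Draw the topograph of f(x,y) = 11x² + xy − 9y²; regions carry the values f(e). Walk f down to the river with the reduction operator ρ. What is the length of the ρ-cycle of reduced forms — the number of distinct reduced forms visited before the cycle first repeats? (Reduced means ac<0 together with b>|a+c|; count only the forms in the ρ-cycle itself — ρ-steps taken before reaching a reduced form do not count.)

D = 397, ⌊√D⌋ = 19
descent: ρ → (-9,17,3)  [lands on river]
river: ρ → (3,19,-3)
river: ρ → (-3,17,9)
river: ρ → (9,19,-1)
river: ρ → (-1,19,9)
river: ρ → (9,17,-3)
river: ρ → (-3,19,3)
river: ρ → (3,17,-9)
river: ρ → (-9,19,1)
river: ρ → (1,19,-9)
ρ-cycle length = 10 (tail of 1 descent step not counted)

10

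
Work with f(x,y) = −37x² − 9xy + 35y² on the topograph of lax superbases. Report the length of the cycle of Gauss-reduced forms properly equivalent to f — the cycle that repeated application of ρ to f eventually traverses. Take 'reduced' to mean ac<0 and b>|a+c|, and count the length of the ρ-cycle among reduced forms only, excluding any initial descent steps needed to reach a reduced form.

D = 5261, ⌊√D⌋ = 72
descent: ρ → (35,9,-37)  [lands on river]
river: ρ → (-37,65,7)
river: ρ → (7,61,-55)
river: ρ → (-55,49,13)
river: ρ → (13,55,-43)
river: ρ → (-43,31,25)
river: ρ → (25,69,-5)
river: ρ → (-5,71,11)
river: ρ → (11,61,-35)
river: ρ → (-35,9,37)
river: ρ → (37,65,-7)
river: ρ → (-7,61,55)
river: ρ → (55,49,-13)
river: ρ → (-13,55,43)
river: ρ → (43,31,-25)
river: ρ → (-25,69,5)
river: ρ → (5,71,-11)
river: ρ → (-11,61,35)
ρ-cycle length = 18 (tail of 1 descent step not counted)

18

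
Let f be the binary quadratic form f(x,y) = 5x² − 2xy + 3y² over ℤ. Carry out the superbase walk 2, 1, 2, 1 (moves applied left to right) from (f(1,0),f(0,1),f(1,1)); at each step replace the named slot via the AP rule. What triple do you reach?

start (5,3,6) = (f(1,0),f(0,1),f(1,1))
replace slot 2: 2·(5+6) − 3 = 19 → (5,19,6)
replace slot 1: 2·(19+6) − 5 = 45 → (45,19,6)
replace slot 2: 2·(45+6) − 19 = 83 → (45,83,6)
replace slot 1: 2·(83+6) − 45 = 133 → (133,83,6)

133,83,6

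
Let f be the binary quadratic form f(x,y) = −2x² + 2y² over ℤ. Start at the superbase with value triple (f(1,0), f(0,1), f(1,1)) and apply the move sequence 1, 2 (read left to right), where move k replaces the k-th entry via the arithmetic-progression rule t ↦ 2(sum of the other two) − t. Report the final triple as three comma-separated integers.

start (-2,2,0) = (f(1,0),f(0,1),f(1,1))
replace slot 1: 2·(2+0) − (-2) = 6 → (6,2,0)
replace slot 2: 2·(6+0) − 2 = 10 → (6,10,0)

6,10,0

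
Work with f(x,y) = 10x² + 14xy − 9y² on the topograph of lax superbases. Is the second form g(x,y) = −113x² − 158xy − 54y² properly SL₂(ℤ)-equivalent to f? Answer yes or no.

D₁ = 556, D₂ = 556
river cycle of f (length 18): (-9, 22, 2), (2, 22, -9), (-9, 14, 10), (10, 6, -13), (-13, 20, 3), (3, 22, -6), (-6, 14, 15), (15, 16, -5), (-5, 14, 18), (18, 22, -1), … (8 more)
river cycle of g (length 18): (-9, 22, 2), (2, 22, -9), (-9, 14, 10), (10, 6, -13), (-13, 20, 3), (3, 22, -6), (-6, 14, 15), (15, 16, -5), (-5, 14, 18), (18, 22, -1), … (8 more)
cycles coincide ⇒ equivalent

yes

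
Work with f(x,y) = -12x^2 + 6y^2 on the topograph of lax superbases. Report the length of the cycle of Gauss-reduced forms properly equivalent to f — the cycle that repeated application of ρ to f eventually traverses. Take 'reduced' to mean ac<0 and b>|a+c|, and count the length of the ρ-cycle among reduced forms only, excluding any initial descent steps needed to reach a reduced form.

D = 288, ⌊√D⌋ = 16
descent: ρ → (6,12,-6)  [lands on river]
river: ρ → (-6,12,6)
ρ-cycle length = 2 (tail of 1 descent step not counted)

2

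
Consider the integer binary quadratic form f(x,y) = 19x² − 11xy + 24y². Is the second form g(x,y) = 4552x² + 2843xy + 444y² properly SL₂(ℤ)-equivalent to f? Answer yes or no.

D₁ = -1703, D₂ = -1703
f: reduced (well bottom): (19,-11,24) with a≤c, −a<b≤a
g: flip: (4552,2843,444)→(444,-2843,4552)
g: translate: b→-179 (≡-2843 mod 888), so (444,-2843,4552)→(444,-179,19)
g: flip: (444,-179,19)→(19,179,444)
g: translate: b→-11 (≡179 mod 38), so (19,179,444)→(19,-11,24)
g: reduced (well bottom): (19,-11,24) with a≤c, −a<b≤a
reduced forms (19, -11, 24) vs (19, -11, 24) ⇒ equivalent

yes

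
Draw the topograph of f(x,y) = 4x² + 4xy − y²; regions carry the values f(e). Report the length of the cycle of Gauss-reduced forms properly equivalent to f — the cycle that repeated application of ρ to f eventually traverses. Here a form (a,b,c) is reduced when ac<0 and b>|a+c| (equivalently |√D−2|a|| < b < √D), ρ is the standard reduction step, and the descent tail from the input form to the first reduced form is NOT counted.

D = 32, ⌊√D⌋ = 5
river: ρ → (-1,4,4)
river: ρ → (4,4,-1)
ρ-cycle length = 2 (tail of 0 descent steps not counted)

2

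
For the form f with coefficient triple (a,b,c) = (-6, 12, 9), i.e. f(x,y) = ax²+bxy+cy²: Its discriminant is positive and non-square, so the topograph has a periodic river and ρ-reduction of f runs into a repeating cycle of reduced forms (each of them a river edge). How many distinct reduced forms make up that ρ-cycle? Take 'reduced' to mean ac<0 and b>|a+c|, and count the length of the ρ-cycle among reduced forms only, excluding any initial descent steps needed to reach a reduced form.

D = 360, ⌊√D⌋ = 18
river: ρ → (9,6,-9)
river: ρ → (-9,12,6)
river: ρ → (6,12,-9)
river: ρ → (-9,6,9)
river: ρ → (9,12,-6)
river: ρ → (-6,12,9)
ρ-cycle length = 6 (tail of 0 descent steps not counted)

6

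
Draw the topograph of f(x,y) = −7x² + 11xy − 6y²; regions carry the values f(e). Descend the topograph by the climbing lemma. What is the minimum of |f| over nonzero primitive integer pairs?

translate: b→3 (≡-11 mod 14), so (7,-11,6)→(7,3,2)
flip: (7,3,2)→(2,-3,7)
translate: b→1 (≡-3 mod 4), so (2,-3,7)→(2,1,6)
reduced (well bottom): (2,1,6) with a≤c, −a<b≤a
well minimum |f| = |-2| = 2 (negative-definite)

2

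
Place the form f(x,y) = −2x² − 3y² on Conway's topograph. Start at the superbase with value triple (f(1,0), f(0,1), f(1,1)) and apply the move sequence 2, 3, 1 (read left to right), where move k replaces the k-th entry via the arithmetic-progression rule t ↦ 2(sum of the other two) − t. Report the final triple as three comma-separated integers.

start (-2,-3,-5) = (f(1,0),f(0,1),f(1,1))
replace slot 2: 2·((-2)+(-5)) − (-3) = -11 → (-2,-11,-5)
replace slot 3: 2·((-2)+(-11)) − (-5) = -21 → (-2,-11,-21)
replace slot 1: 2·((-11)+(-21)) − (-2) = -62 → (-62,-11,-21)

-62,-11,-21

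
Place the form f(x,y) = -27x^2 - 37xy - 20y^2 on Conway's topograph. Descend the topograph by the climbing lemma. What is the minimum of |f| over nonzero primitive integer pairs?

translate: b→-17 (≡37 mod 54), so (27,37,20)→(27,-17,10)
flip: (27,-17,10)→(10,17,27)
translate: b→-3 (≡17 mod 20), so (10,17,27)→(10,-3,20)
reduced (well bottom): (10,-3,20) with a≤c, −a<b≤a
well minimum |f| = |-10| = 10 (negative-definite)

10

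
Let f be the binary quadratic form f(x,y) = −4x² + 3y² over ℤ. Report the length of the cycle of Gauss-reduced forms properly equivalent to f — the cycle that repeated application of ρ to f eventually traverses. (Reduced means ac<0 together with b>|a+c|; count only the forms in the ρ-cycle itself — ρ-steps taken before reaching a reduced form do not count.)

D = 48, ⌊√D⌋ = 6
descent: ρ → (3,6,-1)  [lands on river]
river: ρ → (-1,6,3)
ρ-cycle length = 2 (tail of 1 descent step not counted)

2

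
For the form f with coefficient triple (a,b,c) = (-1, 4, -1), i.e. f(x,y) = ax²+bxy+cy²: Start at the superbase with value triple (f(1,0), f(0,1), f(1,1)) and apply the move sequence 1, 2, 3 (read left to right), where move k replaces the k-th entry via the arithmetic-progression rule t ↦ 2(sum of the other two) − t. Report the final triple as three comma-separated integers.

start (-1,-1,2) = (f(1,0),f(0,1),f(1,1))
replace slot 1: 2·((-1)+2) − (-1) = 3 → (3,-1,2)
replace slot 2: 2·(3+2) − (-1) = 11 → (3,11,2)
replace slot 3: 2·(3+11) − 2 = 26 → (3,11,26)

3,11,26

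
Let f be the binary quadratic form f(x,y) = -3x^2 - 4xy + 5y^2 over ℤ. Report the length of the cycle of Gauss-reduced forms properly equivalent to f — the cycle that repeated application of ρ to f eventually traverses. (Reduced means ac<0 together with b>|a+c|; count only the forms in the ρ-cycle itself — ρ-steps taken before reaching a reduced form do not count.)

D = 76, ⌊√D⌋ = 8
descent: ρ → (5,4,-3)  [lands on river]
river: ρ → (-3,8,1)
river: ρ → (1,8,-3)
river: ρ → (-3,4,5)
river: ρ → (5,6,-2)
river: ρ → (-2,6,5)
ρ-cycle length = 6 (tail of 1 descent step not counted)

6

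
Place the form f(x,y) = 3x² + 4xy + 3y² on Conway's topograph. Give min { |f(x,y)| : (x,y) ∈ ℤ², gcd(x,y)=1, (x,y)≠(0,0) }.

translate: b→-2 (≡4 mod 6), so (3,4,3)→(3,-2,2)
flip: (3,-2,2)→(2,2,3)
reduced (well bottom): (2,2,3) with a≤c, −a<b≤a
well minimum = a = 2

2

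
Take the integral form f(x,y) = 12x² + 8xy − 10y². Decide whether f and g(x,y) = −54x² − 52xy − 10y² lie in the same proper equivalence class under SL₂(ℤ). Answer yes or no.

D₁ = 544, D₂ = 544
river cycle of f (length 6): (-10, 12, 10), (10, 8, -12), (-12, 16, 6), (6, 20, -6), (-6, 16, 12), (12, 8, -10)
river cycle of g (length 6): (-10, 12, 10), (10, 8, -12), (-12, 16, 6), (6, 20, -6), (-6, 16, 12), (12, 8, -10)
cycles coincide ⇒ equivalent

yes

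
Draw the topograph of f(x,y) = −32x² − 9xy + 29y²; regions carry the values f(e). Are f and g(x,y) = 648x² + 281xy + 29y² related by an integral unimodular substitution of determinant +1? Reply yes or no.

D₁ = 3793, D₂ = 3793
river cycle of f (length 134): (29, 9, -32), (-32, 55, 6), (6, 53, -41), (-41, 29, 18), (18, 43, -27), (-27, 11, 34), (34, 57, -4), (-4, 55, 48), (48, 41, -11), (-11, 47, 36), … (124 more)
river cycle of g (length 134): (29, 9, -32), (-32, 55, 6), (6, 53, -41), (-41, 29, 18), (18, 43, -27), (-27, 11, 34), (34, 57, -4), (-4, 55, 48), (48, 41, -11), (-11, 47, 36), … (124 more)
cycles coincide ⇒ equivalent

yes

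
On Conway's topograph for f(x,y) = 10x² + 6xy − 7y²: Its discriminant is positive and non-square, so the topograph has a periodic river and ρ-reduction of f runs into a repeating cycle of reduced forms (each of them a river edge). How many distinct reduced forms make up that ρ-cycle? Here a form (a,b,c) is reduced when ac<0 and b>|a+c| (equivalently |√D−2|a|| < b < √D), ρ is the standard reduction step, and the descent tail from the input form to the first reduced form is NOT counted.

D = 316, ⌊√D⌋ = 17
river: ρ → (-7,8,9)
river: ρ → (9,10,-6)
river: ρ → (-6,14,5)
river: ρ → (5,16,-3)
river: ρ → (-3,14,10)
river: ρ → (10,6,-7)
ρ-cycle length = 6 (tail of 0 descent steps not counted)

6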